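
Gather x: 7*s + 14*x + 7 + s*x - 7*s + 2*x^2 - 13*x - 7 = 2*x^2 + x*(s + 1)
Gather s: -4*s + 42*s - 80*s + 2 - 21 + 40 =21 - 42*s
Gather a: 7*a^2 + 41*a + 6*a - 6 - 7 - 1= 7*a^2 + 47*a - 14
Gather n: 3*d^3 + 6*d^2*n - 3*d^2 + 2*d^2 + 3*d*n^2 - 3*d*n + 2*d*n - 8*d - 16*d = 3*d^3 - d^2 + 3*d*n^2 - 24*d + n*(6*d^2 - d)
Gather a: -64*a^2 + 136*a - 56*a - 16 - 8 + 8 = -64*a^2 + 80*a - 16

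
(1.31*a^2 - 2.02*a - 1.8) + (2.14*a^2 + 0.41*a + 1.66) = 3.45*a^2 - 1.61*a - 0.14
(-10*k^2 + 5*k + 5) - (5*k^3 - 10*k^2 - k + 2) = -5*k^3 + 6*k + 3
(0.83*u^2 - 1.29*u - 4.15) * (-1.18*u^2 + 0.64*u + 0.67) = -0.9794*u^4 + 2.0534*u^3 + 4.6275*u^2 - 3.5203*u - 2.7805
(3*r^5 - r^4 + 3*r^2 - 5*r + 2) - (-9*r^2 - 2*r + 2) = 3*r^5 - r^4 + 12*r^2 - 3*r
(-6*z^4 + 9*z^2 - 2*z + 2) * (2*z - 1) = -12*z^5 + 6*z^4 + 18*z^3 - 13*z^2 + 6*z - 2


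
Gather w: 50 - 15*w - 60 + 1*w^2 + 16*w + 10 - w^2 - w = 0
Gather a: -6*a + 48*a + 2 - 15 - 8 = 42*a - 21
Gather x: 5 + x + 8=x + 13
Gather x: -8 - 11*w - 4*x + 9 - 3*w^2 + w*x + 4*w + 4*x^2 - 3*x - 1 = -3*w^2 - 7*w + 4*x^2 + x*(w - 7)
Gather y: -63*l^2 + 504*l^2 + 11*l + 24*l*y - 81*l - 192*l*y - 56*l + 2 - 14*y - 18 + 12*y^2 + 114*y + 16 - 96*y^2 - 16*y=441*l^2 - 126*l - 84*y^2 + y*(84 - 168*l)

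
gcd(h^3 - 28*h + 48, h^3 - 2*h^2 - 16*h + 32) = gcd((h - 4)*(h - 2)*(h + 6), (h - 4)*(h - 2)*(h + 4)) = h^2 - 6*h + 8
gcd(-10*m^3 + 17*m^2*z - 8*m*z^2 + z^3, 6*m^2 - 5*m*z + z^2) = -2*m + z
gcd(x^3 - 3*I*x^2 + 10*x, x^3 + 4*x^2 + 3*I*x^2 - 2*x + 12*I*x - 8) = x + 2*I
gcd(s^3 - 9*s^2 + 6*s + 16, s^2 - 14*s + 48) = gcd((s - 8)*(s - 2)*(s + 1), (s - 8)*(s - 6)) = s - 8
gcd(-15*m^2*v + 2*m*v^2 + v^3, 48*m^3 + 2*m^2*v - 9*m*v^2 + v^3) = -3*m + v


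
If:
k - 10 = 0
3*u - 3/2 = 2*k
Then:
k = 10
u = 43/6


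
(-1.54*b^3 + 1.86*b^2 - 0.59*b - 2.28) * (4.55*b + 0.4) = -7.007*b^4 + 7.847*b^3 - 1.9405*b^2 - 10.61*b - 0.912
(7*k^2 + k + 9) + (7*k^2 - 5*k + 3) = 14*k^2 - 4*k + 12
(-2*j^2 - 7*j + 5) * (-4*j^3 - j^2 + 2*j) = 8*j^5 + 30*j^4 - 17*j^3 - 19*j^2 + 10*j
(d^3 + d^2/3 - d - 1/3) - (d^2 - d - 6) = d^3 - 2*d^2/3 + 17/3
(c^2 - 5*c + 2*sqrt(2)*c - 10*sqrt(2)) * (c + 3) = c^3 - 2*c^2 + 2*sqrt(2)*c^2 - 15*c - 4*sqrt(2)*c - 30*sqrt(2)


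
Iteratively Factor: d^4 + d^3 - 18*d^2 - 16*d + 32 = (d - 1)*(d^3 + 2*d^2 - 16*d - 32) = (d - 1)*(d + 4)*(d^2 - 2*d - 8) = (d - 4)*(d - 1)*(d + 4)*(d + 2)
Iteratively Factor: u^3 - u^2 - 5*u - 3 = (u + 1)*(u^2 - 2*u - 3) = (u + 1)^2*(u - 3)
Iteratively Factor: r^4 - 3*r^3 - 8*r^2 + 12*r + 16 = (r + 1)*(r^3 - 4*r^2 - 4*r + 16) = (r - 2)*(r + 1)*(r^2 - 2*r - 8) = (r - 2)*(r + 1)*(r + 2)*(r - 4)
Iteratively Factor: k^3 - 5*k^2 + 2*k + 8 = (k - 2)*(k^2 - 3*k - 4) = (k - 2)*(k + 1)*(k - 4)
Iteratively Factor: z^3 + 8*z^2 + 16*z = (z + 4)*(z^2 + 4*z) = z*(z + 4)*(z + 4)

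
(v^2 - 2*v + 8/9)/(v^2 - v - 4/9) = (3*v - 2)/(3*v + 1)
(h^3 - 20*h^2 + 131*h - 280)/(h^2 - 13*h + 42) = (h^2 - 13*h + 40)/(h - 6)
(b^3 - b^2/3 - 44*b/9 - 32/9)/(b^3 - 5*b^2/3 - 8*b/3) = (b + 4/3)/b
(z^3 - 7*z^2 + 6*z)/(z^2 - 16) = z*(z^2 - 7*z + 6)/(z^2 - 16)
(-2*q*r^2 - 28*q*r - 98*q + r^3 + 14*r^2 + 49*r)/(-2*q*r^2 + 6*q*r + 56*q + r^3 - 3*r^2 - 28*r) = (r^2 + 14*r + 49)/(r^2 - 3*r - 28)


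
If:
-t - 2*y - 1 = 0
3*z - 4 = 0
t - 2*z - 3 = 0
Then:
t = 17/3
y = -10/3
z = 4/3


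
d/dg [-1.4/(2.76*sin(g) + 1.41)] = 3.864*cos(g)/(2.76*sin(g) + 1.41)^2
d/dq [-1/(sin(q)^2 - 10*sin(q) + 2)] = 2*(sin(q) - 5)*cos(q)/(sin(q)^2 - 10*sin(q) + 2)^2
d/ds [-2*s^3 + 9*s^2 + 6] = 6*s*(3 - s)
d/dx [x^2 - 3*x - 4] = 2*x - 3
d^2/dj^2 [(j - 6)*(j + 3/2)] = 2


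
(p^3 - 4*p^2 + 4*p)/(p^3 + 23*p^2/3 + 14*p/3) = 3*(p^2 - 4*p + 4)/(3*p^2 + 23*p + 14)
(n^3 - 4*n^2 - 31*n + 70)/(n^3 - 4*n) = (n^2 - 2*n - 35)/(n*(n + 2))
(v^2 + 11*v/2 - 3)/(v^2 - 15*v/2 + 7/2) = (v + 6)/(v - 7)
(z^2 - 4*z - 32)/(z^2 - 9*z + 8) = (z + 4)/(z - 1)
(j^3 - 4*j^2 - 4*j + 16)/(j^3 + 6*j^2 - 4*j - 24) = (j - 4)/(j + 6)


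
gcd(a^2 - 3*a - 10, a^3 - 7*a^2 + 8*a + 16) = 1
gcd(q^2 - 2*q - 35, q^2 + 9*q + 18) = 1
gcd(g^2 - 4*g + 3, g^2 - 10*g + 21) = g - 3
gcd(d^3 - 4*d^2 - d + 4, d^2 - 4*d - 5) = d + 1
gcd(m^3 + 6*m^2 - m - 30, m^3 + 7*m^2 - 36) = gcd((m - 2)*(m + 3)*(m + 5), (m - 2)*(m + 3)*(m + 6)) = m^2 + m - 6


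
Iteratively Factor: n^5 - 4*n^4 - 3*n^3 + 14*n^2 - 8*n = (n + 2)*(n^4 - 6*n^3 + 9*n^2 - 4*n) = (n - 1)*(n + 2)*(n^3 - 5*n^2 + 4*n) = (n - 4)*(n - 1)*(n + 2)*(n^2 - n) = n*(n - 4)*(n - 1)*(n + 2)*(n - 1)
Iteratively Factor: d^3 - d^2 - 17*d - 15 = (d + 3)*(d^2 - 4*d - 5) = (d + 1)*(d + 3)*(d - 5)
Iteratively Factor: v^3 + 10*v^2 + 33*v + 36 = (v + 3)*(v^2 + 7*v + 12) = (v + 3)^2*(v + 4)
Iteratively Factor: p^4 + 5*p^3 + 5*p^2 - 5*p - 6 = (p + 3)*(p^3 + 2*p^2 - p - 2) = (p + 1)*(p + 3)*(p^2 + p - 2) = (p - 1)*(p + 1)*(p + 3)*(p + 2)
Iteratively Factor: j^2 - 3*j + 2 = (j - 2)*(j - 1)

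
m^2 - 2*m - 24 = (m - 6)*(m + 4)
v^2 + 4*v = v*(v + 4)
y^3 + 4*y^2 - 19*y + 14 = (y - 2)*(y - 1)*(y + 7)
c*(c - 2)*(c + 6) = c^3 + 4*c^2 - 12*c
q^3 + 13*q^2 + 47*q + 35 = (q + 1)*(q + 5)*(q + 7)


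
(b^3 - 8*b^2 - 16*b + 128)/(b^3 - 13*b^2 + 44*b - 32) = (b + 4)/(b - 1)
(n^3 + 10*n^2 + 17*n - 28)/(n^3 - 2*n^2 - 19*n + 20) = (n + 7)/(n - 5)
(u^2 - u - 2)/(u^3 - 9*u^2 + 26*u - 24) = (u + 1)/(u^2 - 7*u + 12)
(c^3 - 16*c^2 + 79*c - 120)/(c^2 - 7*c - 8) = (c^2 - 8*c + 15)/(c + 1)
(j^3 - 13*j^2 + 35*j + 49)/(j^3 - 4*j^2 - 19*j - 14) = (j - 7)/(j + 2)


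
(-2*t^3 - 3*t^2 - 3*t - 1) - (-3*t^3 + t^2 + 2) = t^3 - 4*t^2 - 3*t - 3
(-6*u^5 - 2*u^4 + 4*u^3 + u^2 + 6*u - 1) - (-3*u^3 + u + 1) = -6*u^5 - 2*u^4 + 7*u^3 + u^2 + 5*u - 2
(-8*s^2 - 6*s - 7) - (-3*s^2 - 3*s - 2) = -5*s^2 - 3*s - 5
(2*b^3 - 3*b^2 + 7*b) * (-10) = -20*b^3 + 30*b^2 - 70*b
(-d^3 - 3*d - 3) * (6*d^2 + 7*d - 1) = -6*d^5 - 7*d^4 - 17*d^3 - 39*d^2 - 18*d + 3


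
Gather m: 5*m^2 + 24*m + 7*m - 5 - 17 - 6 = 5*m^2 + 31*m - 28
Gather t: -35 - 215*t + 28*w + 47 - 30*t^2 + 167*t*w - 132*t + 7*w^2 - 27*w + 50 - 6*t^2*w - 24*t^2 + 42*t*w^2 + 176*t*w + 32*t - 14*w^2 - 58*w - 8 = t^2*(-6*w - 54) + t*(42*w^2 + 343*w - 315) - 7*w^2 - 57*w + 54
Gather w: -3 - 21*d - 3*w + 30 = -21*d - 3*w + 27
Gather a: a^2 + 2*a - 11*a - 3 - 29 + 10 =a^2 - 9*a - 22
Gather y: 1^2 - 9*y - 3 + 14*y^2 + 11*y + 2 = 14*y^2 + 2*y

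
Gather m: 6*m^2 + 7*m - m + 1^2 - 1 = 6*m^2 + 6*m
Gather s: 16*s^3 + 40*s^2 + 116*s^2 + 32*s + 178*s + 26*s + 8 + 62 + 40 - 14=16*s^3 + 156*s^2 + 236*s + 96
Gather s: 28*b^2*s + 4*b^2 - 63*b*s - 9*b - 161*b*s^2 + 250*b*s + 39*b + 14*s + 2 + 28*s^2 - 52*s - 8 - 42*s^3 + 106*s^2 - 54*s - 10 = 4*b^2 + 30*b - 42*s^3 + s^2*(134 - 161*b) + s*(28*b^2 + 187*b - 92) - 16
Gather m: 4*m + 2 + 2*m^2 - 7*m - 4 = 2*m^2 - 3*m - 2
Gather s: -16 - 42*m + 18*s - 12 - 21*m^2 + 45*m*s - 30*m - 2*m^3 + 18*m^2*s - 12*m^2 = -2*m^3 - 33*m^2 - 72*m + s*(18*m^2 + 45*m + 18) - 28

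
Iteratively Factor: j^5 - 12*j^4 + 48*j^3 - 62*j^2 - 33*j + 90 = (j - 3)*(j^4 - 9*j^3 + 21*j^2 + j - 30) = (j - 5)*(j - 3)*(j^3 - 4*j^2 + j + 6) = (j - 5)*(j - 3)*(j - 2)*(j^2 - 2*j - 3) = (j - 5)*(j - 3)*(j - 2)*(j + 1)*(j - 3)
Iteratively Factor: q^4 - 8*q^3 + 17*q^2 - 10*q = (q - 5)*(q^3 - 3*q^2 + 2*q) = q*(q - 5)*(q^2 - 3*q + 2) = q*(q - 5)*(q - 2)*(q - 1)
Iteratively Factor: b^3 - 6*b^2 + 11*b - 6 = (b - 1)*(b^2 - 5*b + 6) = (b - 2)*(b - 1)*(b - 3)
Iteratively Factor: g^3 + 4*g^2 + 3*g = (g)*(g^2 + 4*g + 3) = g*(g + 1)*(g + 3)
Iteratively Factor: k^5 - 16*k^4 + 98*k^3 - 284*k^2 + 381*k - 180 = (k - 3)*(k^4 - 13*k^3 + 59*k^2 - 107*k + 60) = (k - 5)*(k - 3)*(k^3 - 8*k^2 + 19*k - 12) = (k - 5)*(k - 4)*(k - 3)*(k^2 - 4*k + 3) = (k - 5)*(k - 4)*(k - 3)*(k - 1)*(k - 3)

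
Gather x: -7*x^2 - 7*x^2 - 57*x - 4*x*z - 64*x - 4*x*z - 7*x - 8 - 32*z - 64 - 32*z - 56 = -14*x^2 + x*(-8*z - 128) - 64*z - 128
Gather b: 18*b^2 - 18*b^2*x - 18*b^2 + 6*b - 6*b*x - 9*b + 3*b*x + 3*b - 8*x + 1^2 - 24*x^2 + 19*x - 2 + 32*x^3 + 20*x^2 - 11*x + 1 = -18*b^2*x - 3*b*x + 32*x^3 - 4*x^2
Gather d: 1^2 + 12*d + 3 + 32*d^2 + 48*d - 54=32*d^2 + 60*d - 50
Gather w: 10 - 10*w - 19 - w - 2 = -11*w - 11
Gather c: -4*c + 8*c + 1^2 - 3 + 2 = 4*c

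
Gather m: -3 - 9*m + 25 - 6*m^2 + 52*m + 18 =-6*m^2 + 43*m + 40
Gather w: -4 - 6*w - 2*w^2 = -2*w^2 - 6*w - 4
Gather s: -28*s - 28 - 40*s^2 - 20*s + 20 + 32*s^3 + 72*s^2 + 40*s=32*s^3 + 32*s^2 - 8*s - 8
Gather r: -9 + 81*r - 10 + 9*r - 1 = 90*r - 20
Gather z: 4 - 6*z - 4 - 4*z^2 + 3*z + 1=-4*z^2 - 3*z + 1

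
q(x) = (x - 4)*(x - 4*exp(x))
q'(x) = x + (1 - 4*exp(x))*(x - 4) - 4*exp(x) = x - (x - 4)*(4*exp(x) - 1) - 4*exp(x)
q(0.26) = 18.43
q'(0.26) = 10.73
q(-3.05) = 22.84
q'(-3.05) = -8.95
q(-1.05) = 12.37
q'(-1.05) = -0.43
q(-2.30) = 17.02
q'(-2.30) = -6.47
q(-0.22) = 14.47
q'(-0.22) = 5.90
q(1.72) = 47.01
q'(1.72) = 28.03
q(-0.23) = 14.42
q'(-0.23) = 5.81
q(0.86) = 26.98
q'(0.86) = 17.95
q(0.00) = 16.00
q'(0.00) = 8.00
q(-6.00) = 60.10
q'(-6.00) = -15.91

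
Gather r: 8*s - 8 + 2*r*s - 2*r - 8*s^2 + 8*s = r*(2*s - 2) - 8*s^2 + 16*s - 8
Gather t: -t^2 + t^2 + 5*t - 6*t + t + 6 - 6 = 0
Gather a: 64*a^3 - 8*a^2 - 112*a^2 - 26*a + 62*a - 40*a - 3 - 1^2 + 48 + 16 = 64*a^3 - 120*a^2 - 4*a + 60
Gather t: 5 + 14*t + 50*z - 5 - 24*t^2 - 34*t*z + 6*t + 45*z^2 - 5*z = -24*t^2 + t*(20 - 34*z) + 45*z^2 + 45*z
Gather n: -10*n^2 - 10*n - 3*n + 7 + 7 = -10*n^2 - 13*n + 14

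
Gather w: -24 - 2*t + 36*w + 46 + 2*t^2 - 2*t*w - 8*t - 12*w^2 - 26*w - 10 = 2*t^2 - 10*t - 12*w^2 + w*(10 - 2*t) + 12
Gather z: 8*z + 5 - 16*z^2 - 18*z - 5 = -16*z^2 - 10*z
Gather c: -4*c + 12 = 12 - 4*c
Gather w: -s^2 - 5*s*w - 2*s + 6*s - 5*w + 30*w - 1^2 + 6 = -s^2 + 4*s + w*(25 - 5*s) + 5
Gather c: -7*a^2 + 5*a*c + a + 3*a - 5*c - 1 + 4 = -7*a^2 + 4*a + c*(5*a - 5) + 3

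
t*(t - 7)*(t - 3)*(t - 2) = t^4 - 12*t^3 + 41*t^2 - 42*t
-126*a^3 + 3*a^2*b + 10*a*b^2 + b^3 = (-3*a + b)*(6*a + b)*(7*a + b)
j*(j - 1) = j^2 - j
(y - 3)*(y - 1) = y^2 - 4*y + 3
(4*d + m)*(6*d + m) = 24*d^2 + 10*d*m + m^2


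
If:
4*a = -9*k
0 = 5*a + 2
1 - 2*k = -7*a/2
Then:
No Solution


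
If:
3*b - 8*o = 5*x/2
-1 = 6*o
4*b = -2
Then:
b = -1/2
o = -1/6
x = -1/15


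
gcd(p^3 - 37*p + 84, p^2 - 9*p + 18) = p - 3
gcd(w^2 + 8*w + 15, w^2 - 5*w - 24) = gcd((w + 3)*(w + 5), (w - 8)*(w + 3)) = w + 3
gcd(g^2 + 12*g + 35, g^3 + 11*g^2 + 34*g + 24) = 1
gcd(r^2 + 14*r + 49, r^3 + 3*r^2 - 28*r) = r + 7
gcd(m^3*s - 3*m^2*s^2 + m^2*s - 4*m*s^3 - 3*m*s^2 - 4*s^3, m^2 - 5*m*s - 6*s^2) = m + s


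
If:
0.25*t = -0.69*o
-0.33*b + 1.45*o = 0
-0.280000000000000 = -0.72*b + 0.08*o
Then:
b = 0.40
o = 0.09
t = -0.25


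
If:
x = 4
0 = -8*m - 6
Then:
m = -3/4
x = 4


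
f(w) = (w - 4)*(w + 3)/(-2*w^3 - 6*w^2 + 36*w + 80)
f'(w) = (w - 4)*(w + 3)*(6*w^2 + 12*w - 36)/(-2*w^3 - 6*w^2 + 36*w + 80)^2 + (w - 4)/(-2*w^3 - 6*w^2 + 36*w + 80) + (w + 3)/(-2*w^3 - 6*w^2 + 36*w + 80) = (w^2 + 6*w + 11)/(2*(w^4 + 14*w^3 + 69*w^2 + 140*w + 100))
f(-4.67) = -0.95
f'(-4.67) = 3.08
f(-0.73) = -0.21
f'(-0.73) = 0.12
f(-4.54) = -0.66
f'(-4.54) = 1.60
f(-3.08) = -0.02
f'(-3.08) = 0.23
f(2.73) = -0.08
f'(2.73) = 0.01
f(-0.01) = -0.15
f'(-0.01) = 0.06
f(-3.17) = -0.04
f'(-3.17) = 0.22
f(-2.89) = 0.03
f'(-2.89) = 0.29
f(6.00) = -0.05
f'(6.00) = 0.01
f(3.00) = -0.08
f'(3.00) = 0.01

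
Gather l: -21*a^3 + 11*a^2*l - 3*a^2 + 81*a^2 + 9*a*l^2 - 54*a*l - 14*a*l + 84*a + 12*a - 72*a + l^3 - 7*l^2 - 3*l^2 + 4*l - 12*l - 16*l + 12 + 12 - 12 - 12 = -21*a^3 + 78*a^2 + 24*a + l^3 + l^2*(9*a - 10) + l*(11*a^2 - 68*a - 24)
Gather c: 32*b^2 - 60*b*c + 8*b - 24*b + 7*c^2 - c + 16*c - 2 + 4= 32*b^2 - 16*b + 7*c^2 + c*(15 - 60*b) + 2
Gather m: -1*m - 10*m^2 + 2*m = -10*m^2 + m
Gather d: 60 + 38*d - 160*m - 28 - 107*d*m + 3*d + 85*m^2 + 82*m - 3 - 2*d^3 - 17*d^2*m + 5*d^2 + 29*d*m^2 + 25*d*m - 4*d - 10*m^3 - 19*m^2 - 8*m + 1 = -2*d^3 + d^2*(5 - 17*m) + d*(29*m^2 - 82*m + 37) - 10*m^3 + 66*m^2 - 86*m + 30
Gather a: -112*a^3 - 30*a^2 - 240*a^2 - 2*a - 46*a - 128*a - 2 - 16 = -112*a^3 - 270*a^2 - 176*a - 18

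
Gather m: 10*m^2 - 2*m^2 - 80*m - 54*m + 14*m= 8*m^2 - 120*m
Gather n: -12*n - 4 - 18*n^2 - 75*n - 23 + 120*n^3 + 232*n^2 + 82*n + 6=120*n^3 + 214*n^2 - 5*n - 21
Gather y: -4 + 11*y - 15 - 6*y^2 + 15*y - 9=-6*y^2 + 26*y - 28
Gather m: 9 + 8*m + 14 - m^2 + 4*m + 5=-m^2 + 12*m + 28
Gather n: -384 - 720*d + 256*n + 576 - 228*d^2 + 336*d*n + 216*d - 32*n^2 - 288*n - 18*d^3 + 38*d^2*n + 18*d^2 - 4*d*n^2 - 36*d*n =-18*d^3 - 210*d^2 - 504*d + n^2*(-4*d - 32) + n*(38*d^2 + 300*d - 32) + 192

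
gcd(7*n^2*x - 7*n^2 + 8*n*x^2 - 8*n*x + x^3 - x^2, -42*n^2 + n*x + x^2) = 7*n + x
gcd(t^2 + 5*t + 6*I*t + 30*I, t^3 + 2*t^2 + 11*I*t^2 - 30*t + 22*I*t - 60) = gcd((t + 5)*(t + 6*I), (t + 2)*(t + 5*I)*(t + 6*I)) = t + 6*I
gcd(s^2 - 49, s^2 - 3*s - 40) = 1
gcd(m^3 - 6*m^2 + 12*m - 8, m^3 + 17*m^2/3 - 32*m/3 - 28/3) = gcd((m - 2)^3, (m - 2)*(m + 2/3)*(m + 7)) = m - 2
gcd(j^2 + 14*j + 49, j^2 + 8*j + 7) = j + 7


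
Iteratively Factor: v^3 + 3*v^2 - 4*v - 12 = (v + 3)*(v^2 - 4) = (v + 2)*(v + 3)*(v - 2)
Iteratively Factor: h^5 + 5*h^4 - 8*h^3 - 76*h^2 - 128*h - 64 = (h + 2)*(h^4 + 3*h^3 - 14*h^2 - 48*h - 32) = (h + 2)*(h + 4)*(h^3 - h^2 - 10*h - 8) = (h - 4)*(h + 2)*(h + 4)*(h^2 + 3*h + 2) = (h - 4)*(h + 2)^2*(h + 4)*(h + 1)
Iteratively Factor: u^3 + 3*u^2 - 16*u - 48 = (u - 4)*(u^2 + 7*u + 12) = (u - 4)*(u + 3)*(u + 4)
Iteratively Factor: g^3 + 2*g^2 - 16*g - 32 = (g + 4)*(g^2 - 2*g - 8) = (g + 2)*(g + 4)*(g - 4)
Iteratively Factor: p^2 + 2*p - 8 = (p - 2)*(p + 4)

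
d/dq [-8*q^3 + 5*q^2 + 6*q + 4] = -24*q^2 + 10*q + 6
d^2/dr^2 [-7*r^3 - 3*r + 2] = -42*r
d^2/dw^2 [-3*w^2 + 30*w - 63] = -6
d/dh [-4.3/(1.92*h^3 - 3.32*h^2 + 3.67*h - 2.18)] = (24.768*h^2 - 28.552*h + 15.781)/(1.92*h^3 - 3.32*h^2 + 3.67*h - 2.18)^2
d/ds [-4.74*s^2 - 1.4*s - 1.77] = -9.48*s - 1.4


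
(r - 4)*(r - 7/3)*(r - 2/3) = r^3 - 7*r^2 + 122*r/9 - 56/9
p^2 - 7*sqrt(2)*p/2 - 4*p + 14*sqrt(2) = (p - 4)*(p - 7*sqrt(2)/2)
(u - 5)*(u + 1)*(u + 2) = u^3 - 2*u^2 - 13*u - 10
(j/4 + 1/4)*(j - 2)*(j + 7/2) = j^3/4 + 5*j^2/8 - 11*j/8 - 7/4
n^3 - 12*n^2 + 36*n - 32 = (n - 8)*(n - 2)^2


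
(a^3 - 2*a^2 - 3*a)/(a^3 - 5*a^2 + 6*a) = (a + 1)/(a - 2)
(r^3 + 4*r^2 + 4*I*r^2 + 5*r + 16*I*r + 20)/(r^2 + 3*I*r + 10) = (r^2 + r*(4 - I) - 4*I)/(r - 2*I)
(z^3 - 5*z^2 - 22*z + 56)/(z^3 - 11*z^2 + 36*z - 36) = (z^2 - 3*z - 28)/(z^2 - 9*z + 18)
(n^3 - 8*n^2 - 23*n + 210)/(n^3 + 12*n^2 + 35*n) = (n^2 - 13*n + 42)/(n*(n + 7))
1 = 1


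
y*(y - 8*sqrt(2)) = y^2 - 8*sqrt(2)*y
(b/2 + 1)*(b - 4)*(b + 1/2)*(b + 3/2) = b^4/2 - 45*b^2/8 - 35*b/4 - 3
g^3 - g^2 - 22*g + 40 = (g - 4)*(g - 2)*(g + 5)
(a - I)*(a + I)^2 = a^3 + I*a^2 + a + I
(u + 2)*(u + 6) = u^2 + 8*u + 12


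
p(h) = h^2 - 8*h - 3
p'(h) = 2*h - 8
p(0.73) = -8.31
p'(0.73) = -6.54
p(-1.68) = 13.26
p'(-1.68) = -11.36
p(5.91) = -15.35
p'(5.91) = 3.82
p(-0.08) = -2.35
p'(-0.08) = -8.16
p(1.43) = -12.40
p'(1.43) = -5.14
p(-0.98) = 5.80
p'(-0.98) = -9.96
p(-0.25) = -0.94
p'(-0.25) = -8.50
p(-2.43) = 22.34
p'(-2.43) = -12.86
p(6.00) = -15.00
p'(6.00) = 4.00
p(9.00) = 6.00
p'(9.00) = 10.00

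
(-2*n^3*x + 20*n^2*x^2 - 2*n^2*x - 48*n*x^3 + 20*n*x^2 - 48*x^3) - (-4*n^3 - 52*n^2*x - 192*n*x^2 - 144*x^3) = -2*n^3*x + 4*n^3 + 20*n^2*x^2 + 50*n^2*x - 48*n*x^3 + 212*n*x^2 + 96*x^3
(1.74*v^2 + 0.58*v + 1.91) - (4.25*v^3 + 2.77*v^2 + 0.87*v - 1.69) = -4.25*v^3 - 1.03*v^2 - 0.29*v + 3.6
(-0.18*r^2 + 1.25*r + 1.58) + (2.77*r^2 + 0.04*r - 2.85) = 2.59*r^2 + 1.29*r - 1.27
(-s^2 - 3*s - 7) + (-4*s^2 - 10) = -5*s^2 - 3*s - 17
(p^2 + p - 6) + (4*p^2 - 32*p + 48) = 5*p^2 - 31*p + 42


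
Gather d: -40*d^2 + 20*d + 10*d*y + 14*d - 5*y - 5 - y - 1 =-40*d^2 + d*(10*y + 34) - 6*y - 6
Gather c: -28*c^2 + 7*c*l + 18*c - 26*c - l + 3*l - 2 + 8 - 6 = -28*c^2 + c*(7*l - 8) + 2*l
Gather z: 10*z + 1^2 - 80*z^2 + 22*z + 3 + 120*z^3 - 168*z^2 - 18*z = 120*z^3 - 248*z^2 + 14*z + 4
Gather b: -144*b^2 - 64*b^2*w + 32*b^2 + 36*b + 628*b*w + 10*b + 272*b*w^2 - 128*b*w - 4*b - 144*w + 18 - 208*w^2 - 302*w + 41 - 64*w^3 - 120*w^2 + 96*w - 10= b^2*(-64*w - 112) + b*(272*w^2 + 500*w + 42) - 64*w^3 - 328*w^2 - 350*w + 49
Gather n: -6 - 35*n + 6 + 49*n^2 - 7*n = 49*n^2 - 42*n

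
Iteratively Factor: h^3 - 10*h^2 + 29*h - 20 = (h - 1)*(h^2 - 9*h + 20) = (h - 5)*(h - 1)*(h - 4)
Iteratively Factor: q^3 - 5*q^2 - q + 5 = (q + 1)*(q^2 - 6*q + 5) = (q - 1)*(q + 1)*(q - 5)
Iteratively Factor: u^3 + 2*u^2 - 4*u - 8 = (u - 2)*(u^2 + 4*u + 4) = (u - 2)*(u + 2)*(u + 2)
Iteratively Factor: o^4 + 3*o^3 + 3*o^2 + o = (o + 1)*(o^3 + 2*o^2 + o) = o*(o + 1)*(o^2 + 2*o + 1) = o*(o + 1)^2*(o + 1)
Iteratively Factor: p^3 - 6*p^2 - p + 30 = (p + 2)*(p^2 - 8*p + 15) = (p - 5)*(p + 2)*(p - 3)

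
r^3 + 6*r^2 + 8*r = r*(r + 2)*(r + 4)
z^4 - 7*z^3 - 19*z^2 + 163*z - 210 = (z - 7)*(z - 3)*(z - 2)*(z + 5)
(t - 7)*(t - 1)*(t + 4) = t^3 - 4*t^2 - 25*t + 28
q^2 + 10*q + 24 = (q + 4)*(q + 6)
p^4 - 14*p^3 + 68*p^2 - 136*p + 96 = (p - 6)*(p - 4)*(p - 2)^2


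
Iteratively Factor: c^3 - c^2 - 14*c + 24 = (c - 2)*(c^2 + c - 12) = (c - 2)*(c + 4)*(c - 3)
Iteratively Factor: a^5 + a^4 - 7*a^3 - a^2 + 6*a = (a + 1)*(a^4 - 7*a^2 + 6*a) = a*(a + 1)*(a^3 - 7*a + 6) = a*(a + 1)*(a + 3)*(a^2 - 3*a + 2) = a*(a - 1)*(a + 1)*(a + 3)*(a - 2)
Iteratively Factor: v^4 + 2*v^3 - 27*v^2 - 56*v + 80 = (v + 4)*(v^3 - 2*v^2 - 19*v + 20) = (v - 1)*(v + 4)*(v^2 - v - 20) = (v - 5)*(v - 1)*(v + 4)*(v + 4)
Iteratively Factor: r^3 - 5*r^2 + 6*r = (r)*(r^2 - 5*r + 6) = r*(r - 2)*(r - 3)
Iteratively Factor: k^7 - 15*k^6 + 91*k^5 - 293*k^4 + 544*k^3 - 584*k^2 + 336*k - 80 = (k - 2)*(k^6 - 13*k^5 + 65*k^4 - 163*k^3 + 218*k^2 - 148*k + 40) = (k - 2)^2*(k^5 - 11*k^4 + 43*k^3 - 77*k^2 + 64*k - 20) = (k - 2)^3*(k^4 - 9*k^3 + 25*k^2 - 27*k + 10) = (k - 2)^3*(k - 1)*(k^3 - 8*k^2 + 17*k - 10) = (k - 5)*(k - 2)^3*(k - 1)*(k^2 - 3*k + 2) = (k - 5)*(k - 2)^3*(k - 1)^2*(k - 2)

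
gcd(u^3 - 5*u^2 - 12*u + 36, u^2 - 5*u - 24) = u + 3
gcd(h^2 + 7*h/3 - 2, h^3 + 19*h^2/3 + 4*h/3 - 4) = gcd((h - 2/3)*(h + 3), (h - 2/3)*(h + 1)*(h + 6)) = h - 2/3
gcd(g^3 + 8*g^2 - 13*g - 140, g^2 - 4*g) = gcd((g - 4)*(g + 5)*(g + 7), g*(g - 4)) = g - 4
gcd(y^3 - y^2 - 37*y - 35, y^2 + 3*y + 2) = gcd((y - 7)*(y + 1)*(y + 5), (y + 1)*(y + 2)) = y + 1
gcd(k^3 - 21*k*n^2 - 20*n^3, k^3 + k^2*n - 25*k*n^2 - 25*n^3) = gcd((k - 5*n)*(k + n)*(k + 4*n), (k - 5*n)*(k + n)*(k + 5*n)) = k^2 - 4*k*n - 5*n^2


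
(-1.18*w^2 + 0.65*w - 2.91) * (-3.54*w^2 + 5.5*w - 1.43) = 4.1772*w^4 - 8.791*w^3 + 15.5638*w^2 - 16.9345*w + 4.1613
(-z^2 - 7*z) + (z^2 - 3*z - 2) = -10*z - 2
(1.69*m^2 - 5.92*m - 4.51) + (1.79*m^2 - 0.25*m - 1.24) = 3.48*m^2 - 6.17*m - 5.75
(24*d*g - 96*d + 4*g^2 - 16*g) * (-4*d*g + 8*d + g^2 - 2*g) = -96*d^2*g^2 + 576*d^2*g - 768*d^2 + 8*d*g^3 - 48*d*g^2 + 64*d*g + 4*g^4 - 24*g^3 + 32*g^2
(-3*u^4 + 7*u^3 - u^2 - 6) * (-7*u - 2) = 21*u^5 - 43*u^4 - 7*u^3 + 2*u^2 + 42*u + 12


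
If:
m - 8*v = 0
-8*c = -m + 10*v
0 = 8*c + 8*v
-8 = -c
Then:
No Solution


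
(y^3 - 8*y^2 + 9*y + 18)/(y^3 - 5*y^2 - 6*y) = (y - 3)/y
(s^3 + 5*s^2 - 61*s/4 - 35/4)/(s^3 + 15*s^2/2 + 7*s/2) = (s - 5/2)/s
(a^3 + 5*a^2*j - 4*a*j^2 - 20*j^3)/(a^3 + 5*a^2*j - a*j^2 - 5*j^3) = (a^2 - 4*j^2)/(a^2 - j^2)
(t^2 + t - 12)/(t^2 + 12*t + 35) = (t^2 + t - 12)/(t^2 + 12*t + 35)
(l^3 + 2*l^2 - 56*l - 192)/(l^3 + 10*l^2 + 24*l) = (l - 8)/l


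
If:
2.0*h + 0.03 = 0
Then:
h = -0.02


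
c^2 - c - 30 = (c - 6)*(c + 5)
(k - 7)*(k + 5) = k^2 - 2*k - 35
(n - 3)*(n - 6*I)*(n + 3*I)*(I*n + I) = I*n^4 + 3*n^3 - 2*I*n^3 - 6*n^2 + 15*I*n^2 - 9*n - 36*I*n - 54*I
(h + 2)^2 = h^2 + 4*h + 4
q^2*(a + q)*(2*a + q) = 2*a^2*q^2 + 3*a*q^3 + q^4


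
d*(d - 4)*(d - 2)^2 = d^4 - 8*d^3 + 20*d^2 - 16*d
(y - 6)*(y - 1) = y^2 - 7*y + 6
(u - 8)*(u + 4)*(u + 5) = u^3 + u^2 - 52*u - 160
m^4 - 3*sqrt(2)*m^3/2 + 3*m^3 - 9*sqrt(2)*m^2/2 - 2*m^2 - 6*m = m*(m + 3)*(m - 2*sqrt(2))*(m + sqrt(2)/2)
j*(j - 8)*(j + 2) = j^3 - 6*j^2 - 16*j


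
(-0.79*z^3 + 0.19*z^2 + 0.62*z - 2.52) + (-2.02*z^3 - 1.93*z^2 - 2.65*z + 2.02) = -2.81*z^3 - 1.74*z^2 - 2.03*z - 0.5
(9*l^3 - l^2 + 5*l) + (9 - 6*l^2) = 9*l^3 - 7*l^2 + 5*l + 9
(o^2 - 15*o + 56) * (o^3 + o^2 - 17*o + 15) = o^5 - 14*o^4 + 24*o^3 + 326*o^2 - 1177*o + 840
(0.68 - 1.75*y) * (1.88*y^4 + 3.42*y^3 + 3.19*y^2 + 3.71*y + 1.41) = -3.29*y^5 - 4.7066*y^4 - 3.2569*y^3 - 4.3233*y^2 + 0.0553000000000003*y + 0.9588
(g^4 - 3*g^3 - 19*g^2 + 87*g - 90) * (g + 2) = g^5 - g^4 - 25*g^3 + 49*g^2 + 84*g - 180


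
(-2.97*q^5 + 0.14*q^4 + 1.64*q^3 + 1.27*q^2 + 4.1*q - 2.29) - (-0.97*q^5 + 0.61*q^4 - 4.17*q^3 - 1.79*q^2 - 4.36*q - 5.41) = -2.0*q^5 - 0.47*q^4 + 5.81*q^3 + 3.06*q^2 + 8.46*q + 3.12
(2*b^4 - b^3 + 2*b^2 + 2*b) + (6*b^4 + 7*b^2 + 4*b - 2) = 8*b^4 - b^3 + 9*b^2 + 6*b - 2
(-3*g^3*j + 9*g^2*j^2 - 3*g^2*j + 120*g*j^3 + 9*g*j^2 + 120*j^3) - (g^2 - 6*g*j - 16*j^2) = -3*g^3*j + 9*g^2*j^2 - 3*g^2*j - g^2 + 120*g*j^3 + 9*g*j^2 + 6*g*j + 120*j^3 + 16*j^2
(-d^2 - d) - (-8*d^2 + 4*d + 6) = 7*d^2 - 5*d - 6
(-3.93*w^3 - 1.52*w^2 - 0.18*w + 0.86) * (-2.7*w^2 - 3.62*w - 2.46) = 10.611*w^5 + 18.3306*w^4 + 15.6562*w^3 + 2.0688*w^2 - 2.6704*w - 2.1156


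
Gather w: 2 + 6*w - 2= 6*w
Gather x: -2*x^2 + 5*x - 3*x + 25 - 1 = -2*x^2 + 2*x + 24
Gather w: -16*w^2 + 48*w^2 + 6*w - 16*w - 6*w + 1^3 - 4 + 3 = 32*w^2 - 16*w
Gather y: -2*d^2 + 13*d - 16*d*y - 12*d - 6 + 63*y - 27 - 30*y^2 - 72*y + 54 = -2*d^2 + d - 30*y^2 + y*(-16*d - 9) + 21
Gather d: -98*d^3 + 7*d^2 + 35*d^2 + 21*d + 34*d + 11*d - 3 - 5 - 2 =-98*d^3 + 42*d^2 + 66*d - 10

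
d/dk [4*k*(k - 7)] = 8*k - 28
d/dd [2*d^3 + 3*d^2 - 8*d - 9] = 6*d^2 + 6*d - 8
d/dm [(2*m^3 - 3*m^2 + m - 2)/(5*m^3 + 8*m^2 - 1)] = (31*m^4 - 10*m^3 + 16*m^2 + 38*m - 1)/(25*m^6 + 80*m^5 + 64*m^4 - 10*m^3 - 16*m^2 + 1)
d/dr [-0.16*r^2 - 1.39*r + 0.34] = -0.32*r - 1.39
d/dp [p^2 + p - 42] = 2*p + 1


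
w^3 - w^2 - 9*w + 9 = (w - 3)*(w - 1)*(w + 3)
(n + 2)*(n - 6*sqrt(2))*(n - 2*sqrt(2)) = n^3 - 8*sqrt(2)*n^2 + 2*n^2 - 16*sqrt(2)*n + 24*n + 48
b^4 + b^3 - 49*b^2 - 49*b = b*(b - 7)*(b + 1)*(b + 7)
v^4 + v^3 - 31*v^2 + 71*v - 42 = (v - 3)*(v - 2)*(v - 1)*(v + 7)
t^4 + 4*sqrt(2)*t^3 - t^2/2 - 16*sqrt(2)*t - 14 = (t - 2)*(t + 2)*(t + sqrt(2)/2)*(t + 7*sqrt(2)/2)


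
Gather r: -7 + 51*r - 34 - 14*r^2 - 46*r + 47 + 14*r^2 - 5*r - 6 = 0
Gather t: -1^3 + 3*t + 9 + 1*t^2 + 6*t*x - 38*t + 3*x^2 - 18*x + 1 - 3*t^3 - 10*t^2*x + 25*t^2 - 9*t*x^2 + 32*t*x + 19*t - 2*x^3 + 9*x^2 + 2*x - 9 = -3*t^3 + t^2*(26 - 10*x) + t*(-9*x^2 + 38*x - 16) - 2*x^3 + 12*x^2 - 16*x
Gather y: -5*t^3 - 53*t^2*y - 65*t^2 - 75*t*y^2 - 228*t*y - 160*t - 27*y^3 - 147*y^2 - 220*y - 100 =-5*t^3 - 65*t^2 - 160*t - 27*y^3 + y^2*(-75*t - 147) + y*(-53*t^2 - 228*t - 220) - 100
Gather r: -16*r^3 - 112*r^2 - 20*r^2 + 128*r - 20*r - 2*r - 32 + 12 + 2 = -16*r^3 - 132*r^2 + 106*r - 18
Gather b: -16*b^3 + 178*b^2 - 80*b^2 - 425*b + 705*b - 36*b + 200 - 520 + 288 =-16*b^3 + 98*b^2 + 244*b - 32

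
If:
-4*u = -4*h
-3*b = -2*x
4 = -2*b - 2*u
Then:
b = 2*x/3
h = -2*x/3 - 2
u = -2*x/3 - 2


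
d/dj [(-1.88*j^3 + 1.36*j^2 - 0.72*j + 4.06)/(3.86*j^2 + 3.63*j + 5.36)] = (-7.2568*j^4 - 13.6488*j^3 - 22.5144*j^2 - 16.764*j - 18.597)/(14.8996*j^4 + 28.0236*j^3 + 54.5561*j^2 + 38.9136*j + 28.7296)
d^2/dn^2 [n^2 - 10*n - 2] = 2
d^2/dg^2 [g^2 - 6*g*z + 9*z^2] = 2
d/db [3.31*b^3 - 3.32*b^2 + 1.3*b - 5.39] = 9.93*b^2 - 6.64*b + 1.3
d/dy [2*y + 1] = 2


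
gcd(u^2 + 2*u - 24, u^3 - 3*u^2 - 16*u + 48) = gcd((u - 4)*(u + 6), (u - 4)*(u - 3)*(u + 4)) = u - 4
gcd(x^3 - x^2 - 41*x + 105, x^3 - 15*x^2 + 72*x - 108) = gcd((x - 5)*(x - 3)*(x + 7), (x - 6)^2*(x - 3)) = x - 3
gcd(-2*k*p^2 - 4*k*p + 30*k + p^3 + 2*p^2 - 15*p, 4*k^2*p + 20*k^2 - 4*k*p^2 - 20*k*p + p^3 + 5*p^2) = -2*k*p - 10*k + p^2 + 5*p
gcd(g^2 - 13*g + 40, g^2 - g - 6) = 1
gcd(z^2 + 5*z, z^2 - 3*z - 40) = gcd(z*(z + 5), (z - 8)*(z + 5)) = z + 5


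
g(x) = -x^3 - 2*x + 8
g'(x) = -3*x^2 - 2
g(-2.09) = 21.31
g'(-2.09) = -15.10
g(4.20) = -74.49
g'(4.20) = -54.92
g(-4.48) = 106.88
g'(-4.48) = -62.21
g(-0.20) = 8.41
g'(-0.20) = -2.12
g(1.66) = 0.11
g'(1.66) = -10.27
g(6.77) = -315.83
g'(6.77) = -139.50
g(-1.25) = 12.45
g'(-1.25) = -6.69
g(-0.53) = 9.21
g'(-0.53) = -2.84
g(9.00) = -739.00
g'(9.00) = -245.00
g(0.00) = 8.00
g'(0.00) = -2.00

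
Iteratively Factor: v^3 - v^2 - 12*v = (v + 3)*(v^2 - 4*v) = (v - 4)*(v + 3)*(v)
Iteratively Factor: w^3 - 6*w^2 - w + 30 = (w - 5)*(w^2 - w - 6) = (w - 5)*(w + 2)*(w - 3)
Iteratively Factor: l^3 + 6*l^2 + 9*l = (l)*(l^2 + 6*l + 9) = l*(l + 3)*(l + 3)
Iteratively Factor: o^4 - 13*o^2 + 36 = (o - 2)*(o^3 + 2*o^2 - 9*o - 18) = (o - 2)*(o + 2)*(o^2 - 9) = (o - 3)*(o - 2)*(o + 2)*(o + 3)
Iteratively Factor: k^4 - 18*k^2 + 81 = (k - 3)*(k^3 + 3*k^2 - 9*k - 27) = (k - 3)^2*(k^2 + 6*k + 9) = (k - 3)^2*(k + 3)*(k + 3)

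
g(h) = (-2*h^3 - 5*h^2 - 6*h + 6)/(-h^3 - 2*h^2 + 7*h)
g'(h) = (-6*h^2 - 10*h - 6)/(-h^3 - 2*h^2 + 7*h) + (3*h^2 + 4*h - 7)*(-2*h^3 - 5*h^2 - 6*h + 6)/(-h^3 - 2*h^2 + 7*h)^2 = (-h^4 - 40*h^3 - 29*h^2 + 24*h - 42)/(h^2*(h^4 + 4*h^3 - 10*h^2 - 28*h + 49))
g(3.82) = 3.46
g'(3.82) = -0.83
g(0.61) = 0.01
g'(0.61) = -4.35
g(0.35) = 1.48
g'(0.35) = -8.32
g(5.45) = 2.72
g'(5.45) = -0.24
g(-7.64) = 2.36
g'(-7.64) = 0.16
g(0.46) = 0.74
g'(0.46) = -5.63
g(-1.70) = -0.91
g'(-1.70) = 0.13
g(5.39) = 2.74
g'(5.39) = -0.25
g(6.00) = 2.61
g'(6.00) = -0.18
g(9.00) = 2.31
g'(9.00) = -0.06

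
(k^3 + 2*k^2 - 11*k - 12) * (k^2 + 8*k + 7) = k^5 + 10*k^4 + 12*k^3 - 86*k^2 - 173*k - 84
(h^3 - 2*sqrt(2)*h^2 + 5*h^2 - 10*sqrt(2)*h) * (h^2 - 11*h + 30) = h^5 - 6*h^4 - 2*sqrt(2)*h^4 - 25*h^3 + 12*sqrt(2)*h^3 + 50*sqrt(2)*h^2 + 150*h^2 - 300*sqrt(2)*h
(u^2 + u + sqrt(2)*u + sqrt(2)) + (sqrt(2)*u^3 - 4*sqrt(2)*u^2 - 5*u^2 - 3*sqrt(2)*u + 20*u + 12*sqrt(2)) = sqrt(2)*u^3 - 4*sqrt(2)*u^2 - 4*u^2 - 2*sqrt(2)*u + 21*u + 13*sqrt(2)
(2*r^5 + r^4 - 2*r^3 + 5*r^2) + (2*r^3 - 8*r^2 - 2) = 2*r^5 + r^4 - 3*r^2 - 2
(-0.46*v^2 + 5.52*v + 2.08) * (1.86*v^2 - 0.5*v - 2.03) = -0.8556*v^4 + 10.4972*v^3 + 2.0426*v^2 - 12.2456*v - 4.2224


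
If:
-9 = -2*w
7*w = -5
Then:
No Solution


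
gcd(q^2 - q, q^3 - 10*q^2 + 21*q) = q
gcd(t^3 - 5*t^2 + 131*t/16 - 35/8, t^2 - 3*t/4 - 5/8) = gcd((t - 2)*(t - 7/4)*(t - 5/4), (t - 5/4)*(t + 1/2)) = t - 5/4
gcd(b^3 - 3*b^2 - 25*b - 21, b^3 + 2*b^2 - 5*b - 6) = b^2 + 4*b + 3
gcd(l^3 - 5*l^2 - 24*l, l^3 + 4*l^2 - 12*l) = l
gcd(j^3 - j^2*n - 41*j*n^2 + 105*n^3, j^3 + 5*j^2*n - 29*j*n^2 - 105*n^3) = j^2 + 2*j*n - 35*n^2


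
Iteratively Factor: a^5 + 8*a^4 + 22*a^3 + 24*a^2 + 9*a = (a + 3)*(a^4 + 5*a^3 + 7*a^2 + 3*a) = a*(a + 3)*(a^3 + 5*a^2 + 7*a + 3) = a*(a + 1)*(a + 3)*(a^2 + 4*a + 3) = a*(a + 1)*(a + 3)^2*(a + 1)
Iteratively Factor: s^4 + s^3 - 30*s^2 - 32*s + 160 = (s - 2)*(s^3 + 3*s^2 - 24*s - 80) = (s - 2)*(s + 4)*(s^2 - s - 20) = (s - 5)*(s - 2)*(s + 4)*(s + 4)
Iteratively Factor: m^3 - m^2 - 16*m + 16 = (m - 1)*(m^2 - 16) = (m - 1)*(m + 4)*(m - 4)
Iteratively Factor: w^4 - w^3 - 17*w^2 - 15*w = (w + 1)*(w^3 - 2*w^2 - 15*w) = (w - 5)*(w + 1)*(w^2 + 3*w) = w*(w - 5)*(w + 1)*(w + 3)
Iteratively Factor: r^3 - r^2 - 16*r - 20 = (r - 5)*(r^2 + 4*r + 4) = (r - 5)*(r + 2)*(r + 2)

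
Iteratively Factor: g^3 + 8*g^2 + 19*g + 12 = (g + 3)*(g^2 + 5*g + 4) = (g + 3)*(g + 4)*(g + 1)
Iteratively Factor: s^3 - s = (s - 1)*(s^2 + s) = (s - 1)*(s + 1)*(s)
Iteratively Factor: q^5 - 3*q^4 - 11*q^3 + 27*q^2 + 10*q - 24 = (q - 2)*(q^4 - q^3 - 13*q^2 + q + 12) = (q - 2)*(q + 3)*(q^3 - 4*q^2 - q + 4) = (q - 2)*(q - 1)*(q + 3)*(q^2 - 3*q - 4) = (q - 2)*(q - 1)*(q + 1)*(q + 3)*(q - 4)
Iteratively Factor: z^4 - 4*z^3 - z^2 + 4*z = (z - 1)*(z^3 - 3*z^2 - 4*z) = (z - 1)*(z + 1)*(z^2 - 4*z) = (z - 4)*(z - 1)*(z + 1)*(z)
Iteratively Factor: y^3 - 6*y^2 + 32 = (y + 2)*(y^2 - 8*y + 16) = (y - 4)*(y + 2)*(y - 4)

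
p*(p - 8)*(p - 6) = p^3 - 14*p^2 + 48*p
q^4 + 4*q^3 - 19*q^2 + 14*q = q*(q - 2)*(q - 1)*(q + 7)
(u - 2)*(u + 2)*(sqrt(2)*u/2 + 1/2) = sqrt(2)*u^3/2 + u^2/2 - 2*sqrt(2)*u - 2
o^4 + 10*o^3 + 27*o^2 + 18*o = o*(o + 1)*(o + 3)*(o + 6)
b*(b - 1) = b^2 - b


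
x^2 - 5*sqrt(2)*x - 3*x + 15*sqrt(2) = (x - 3)*(x - 5*sqrt(2))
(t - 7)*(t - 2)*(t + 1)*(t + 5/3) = t^4 - 19*t^3/3 - 25*t^2/3 + 67*t/3 + 70/3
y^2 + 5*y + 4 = (y + 1)*(y + 4)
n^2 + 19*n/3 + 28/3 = (n + 7/3)*(n + 4)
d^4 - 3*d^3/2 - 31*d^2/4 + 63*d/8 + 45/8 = (d - 3)*(d - 3/2)*(d + 1/2)*(d + 5/2)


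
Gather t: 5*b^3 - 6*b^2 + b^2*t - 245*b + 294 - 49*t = 5*b^3 - 6*b^2 - 245*b + t*(b^2 - 49) + 294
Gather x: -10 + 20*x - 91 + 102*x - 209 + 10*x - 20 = 132*x - 330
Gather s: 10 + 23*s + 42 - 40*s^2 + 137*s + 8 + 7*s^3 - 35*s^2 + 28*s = 7*s^3 - 75*s^2 + 188*s + 60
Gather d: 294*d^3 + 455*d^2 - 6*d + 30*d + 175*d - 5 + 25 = 294*d^3 + 455*d^2 + 199*d + 20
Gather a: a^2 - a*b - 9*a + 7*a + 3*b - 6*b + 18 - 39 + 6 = a^2 + a*(-b - 2) - 3*b - 15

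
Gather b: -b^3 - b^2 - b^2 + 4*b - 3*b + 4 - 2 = -b^3 - 2*b^2 + b + 2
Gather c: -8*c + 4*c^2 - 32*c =4*c^2 - 40*c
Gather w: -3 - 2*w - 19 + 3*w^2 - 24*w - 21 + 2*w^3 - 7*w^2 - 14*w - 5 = 2*w^3 - 4*w^2 - 40*w - 48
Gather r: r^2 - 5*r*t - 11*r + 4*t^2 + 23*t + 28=r^2 + r*(-5*t - 11) + 4*t^2 + 23*t + 28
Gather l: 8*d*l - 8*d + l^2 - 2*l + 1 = -8*d + l^2 + l*(8*d - 2) + 1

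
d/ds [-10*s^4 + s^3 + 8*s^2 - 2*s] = -40*s^3 + 3*s^2 + 16*s - 2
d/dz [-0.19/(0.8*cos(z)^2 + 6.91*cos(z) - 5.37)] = -(0.304*cos(z) + 1.3129)*sin(z)/(0.8*cos(z)^2 + 6.91*cos(z) - 5.37)^2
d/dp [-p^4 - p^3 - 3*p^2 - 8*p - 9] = -4*p^3 - 3*p^2 - 6*p - 8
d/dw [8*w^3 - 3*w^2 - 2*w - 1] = 24*w^2 - 6*w - 2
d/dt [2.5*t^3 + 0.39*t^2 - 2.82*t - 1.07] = 7.5*t^2 + 0.78*t - 2.82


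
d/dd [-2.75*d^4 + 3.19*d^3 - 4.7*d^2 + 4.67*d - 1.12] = -11.0*d^3 + 9.57*d^2 - 9.4*d + 4.67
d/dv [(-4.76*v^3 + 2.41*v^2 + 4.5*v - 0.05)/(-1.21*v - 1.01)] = (11.5192*v^3 + 11.5067*v^2 - 4.8682*v - 4.6055)/(1.4641*v^2 + 2.4442*v + 1.0201)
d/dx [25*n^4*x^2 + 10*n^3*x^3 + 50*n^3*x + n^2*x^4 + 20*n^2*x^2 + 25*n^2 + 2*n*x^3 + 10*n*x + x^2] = 50*n^4*x + 30*n^3*x^2 + 50*n^3 + 4*n^2*x^3 + 40*n^2*x + 6*n*x^2 + 10*n + 2*x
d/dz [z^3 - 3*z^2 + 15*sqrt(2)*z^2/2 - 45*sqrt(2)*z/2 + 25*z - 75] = 3*z^2 - 6*z + 15*sqrt(2)*z - 45*sqrt(2)/2 + 25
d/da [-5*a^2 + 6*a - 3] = 6 - 10*a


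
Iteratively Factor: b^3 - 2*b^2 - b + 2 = (b + 1)*(b^2 - 3*b + 2) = (b - 1)*(b + 1)*(b - 2)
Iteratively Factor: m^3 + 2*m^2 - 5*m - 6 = (m + 1)*(m^2 + m - 6) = (m - 2)*(m + 1)*(m + 3)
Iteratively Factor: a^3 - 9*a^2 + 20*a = (a - 5)*(a^2 - 4*a) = a*(a - 5)*(a - 4)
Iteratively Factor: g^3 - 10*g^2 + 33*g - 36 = (g - 4)*(g^2 - 6*g + 9) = (g - 4)*(g - 3)*(g - 3)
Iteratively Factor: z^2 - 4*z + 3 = (z - 1)*(z - 3)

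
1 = 1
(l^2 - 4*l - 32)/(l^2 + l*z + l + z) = (l^2 - 4*l - 32)/(l^2 + l*z + l + z)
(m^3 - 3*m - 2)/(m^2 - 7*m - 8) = (m^2 - m - 2)/(m - 8)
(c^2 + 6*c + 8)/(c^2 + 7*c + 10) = (c + 4)/(c + 5)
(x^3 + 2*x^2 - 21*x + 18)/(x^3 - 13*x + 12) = (x + 6)/(x + 4)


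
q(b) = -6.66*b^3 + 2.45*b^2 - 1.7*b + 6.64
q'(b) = -19.98*b^2 + 4.9*b - 1.7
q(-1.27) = 26.39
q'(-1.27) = -40.15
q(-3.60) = 355.24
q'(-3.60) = -278.28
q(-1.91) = 65.23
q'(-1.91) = -83.95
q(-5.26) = 1052.61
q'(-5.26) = -580.27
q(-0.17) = 7.03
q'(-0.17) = -3.11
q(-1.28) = 26.80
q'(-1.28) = -40.71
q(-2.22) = 95.36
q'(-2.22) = -111.05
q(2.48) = -84.09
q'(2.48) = -112.43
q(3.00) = -156.23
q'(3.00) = -166.82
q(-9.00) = 5075.53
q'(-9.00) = -1664.18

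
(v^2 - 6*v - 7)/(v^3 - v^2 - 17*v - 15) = (v - 7)/(v^2 - 2*v - 15)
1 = 1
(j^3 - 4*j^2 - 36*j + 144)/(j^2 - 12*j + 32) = (j^2 - 36)/(j - 8)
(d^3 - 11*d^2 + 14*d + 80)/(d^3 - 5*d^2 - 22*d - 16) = (d - 5)/(d + 1)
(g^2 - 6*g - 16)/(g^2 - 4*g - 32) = (g + 2)/(g + 4)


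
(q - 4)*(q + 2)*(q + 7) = q^3 + 5*q^2 - 22*q - 56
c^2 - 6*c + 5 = (c - 5)*(c - 1)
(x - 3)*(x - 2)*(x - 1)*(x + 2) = x^4 - 4*x^3 - x^2 + 16*x - 12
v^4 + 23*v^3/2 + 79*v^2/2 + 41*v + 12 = (v + 1/2)*(v + 1)*(v + 4)*(v + 6)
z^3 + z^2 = z^2*(z + 1)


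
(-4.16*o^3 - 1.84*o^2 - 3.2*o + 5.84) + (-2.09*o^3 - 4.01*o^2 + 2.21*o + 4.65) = -6.25*o^3 - 5.85*o^2 - 0.99*o + 10.49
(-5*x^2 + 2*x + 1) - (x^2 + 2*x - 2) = 3 - 6*x^2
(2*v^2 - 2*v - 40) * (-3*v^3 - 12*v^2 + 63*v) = -6*v^5 - 18*v^4 + 270*v^3 + 354*v^2 - 2520*v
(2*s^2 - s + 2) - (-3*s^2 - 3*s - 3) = 5*s^2 + 2*s + 5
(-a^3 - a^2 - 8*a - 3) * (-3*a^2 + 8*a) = 3*a^5 - 5*a^4 + 16*a^3 - 55*a^2 - 24*a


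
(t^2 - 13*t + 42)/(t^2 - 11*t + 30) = (t - 7)/(t - 5)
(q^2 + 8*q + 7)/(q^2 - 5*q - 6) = (q + 7)/(q - 6)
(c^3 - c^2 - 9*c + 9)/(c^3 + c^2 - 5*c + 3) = (c - 3)/(c - 1)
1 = 1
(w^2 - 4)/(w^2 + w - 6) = (w + 2)/(w + 3)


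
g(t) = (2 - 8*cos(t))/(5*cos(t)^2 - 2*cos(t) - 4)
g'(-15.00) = 294.48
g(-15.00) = 19.94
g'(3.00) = -1.62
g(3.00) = 3.44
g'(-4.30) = -8.06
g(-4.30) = -2.17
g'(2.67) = -12.70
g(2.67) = 5.22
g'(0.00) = 0.00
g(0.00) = 6.00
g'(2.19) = -37.29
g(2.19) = -5.75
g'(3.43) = 4.14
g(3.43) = 3.85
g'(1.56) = -2.21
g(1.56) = -0.48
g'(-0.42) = 7.58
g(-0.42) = 3.20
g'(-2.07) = 13.36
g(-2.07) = -3.07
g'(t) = (2 - 8*cos(t))*(10*sin(t)*cos(t) - 2*sin(t))/(5*cos(t)^2 - 2*cos(t) - 4)^2 + 8*sin(t)/(5*cos(t)^2 - 2*cos(t) - 4)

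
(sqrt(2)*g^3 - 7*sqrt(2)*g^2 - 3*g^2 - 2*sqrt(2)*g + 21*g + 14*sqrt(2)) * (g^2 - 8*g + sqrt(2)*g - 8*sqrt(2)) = sqrt(2)*g^5 - 15*sqrt(2)*g^4 - g^4 + 15*g^3 + 51*sqrt(2)*g^3 - 60*g^2 + 75*sqrt(2)*g^2 - 280*sqrt(2)*g + 60*g - 224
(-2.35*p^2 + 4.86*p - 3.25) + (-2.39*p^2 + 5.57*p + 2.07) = -4.74*p^2 + 10.43*p - 1.18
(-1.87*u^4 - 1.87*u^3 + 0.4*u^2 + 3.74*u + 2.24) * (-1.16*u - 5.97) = 2.1692*u^5 + 13.3331*u^4 + 10.6999*u^3 - 6.7264*u^2 - 24.9262*u - 13.3728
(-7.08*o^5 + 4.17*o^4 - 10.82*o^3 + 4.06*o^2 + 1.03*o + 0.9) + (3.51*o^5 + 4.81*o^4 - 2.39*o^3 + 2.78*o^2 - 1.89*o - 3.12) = -3.57*o^5 + 8.98*o^4 - 13.21*o^3 + 6.84*o^2 - 0.86*o - 2.22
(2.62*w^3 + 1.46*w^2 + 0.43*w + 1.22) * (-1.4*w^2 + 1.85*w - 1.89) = -3.668*w^5 + 2.803*w^4 - 2.8528*w^3 - 3.6719*w^2 + 1.4443*w - 2.3058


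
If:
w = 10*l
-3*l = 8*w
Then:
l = 0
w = 0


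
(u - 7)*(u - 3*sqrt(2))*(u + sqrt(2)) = u^3 - 7*u^2 - 2*sqrt(2)*u^2 - 6*u + 14*sqrt(2)*u + 42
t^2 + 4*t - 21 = (t - 3)*(t + 7)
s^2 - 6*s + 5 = (s - 5)*(s - 1)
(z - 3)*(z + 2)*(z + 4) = z^3 + 3*z^2 - 10*z - 24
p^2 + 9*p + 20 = (p + 4)*(p + 5)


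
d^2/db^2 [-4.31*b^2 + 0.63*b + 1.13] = -8.62000000000000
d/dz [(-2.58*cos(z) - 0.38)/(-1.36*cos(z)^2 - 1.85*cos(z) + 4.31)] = (3.5088*cos(z)^2 + 1.0336*cos(z) + 11.8228)*sin(z)/(1.8496*cos(z)^4 + 5.032*cos(z)^3 - 8.3007*cos(z)^2 - 15.947*cos(z) + 18.5761)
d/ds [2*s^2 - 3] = 4*s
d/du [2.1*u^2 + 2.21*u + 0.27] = 4.2*u + 2.21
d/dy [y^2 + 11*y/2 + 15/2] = 2*y + 11/2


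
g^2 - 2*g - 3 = (g - 3)*(g + 1)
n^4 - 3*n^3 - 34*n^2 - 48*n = n*(n - 8)*(n + 2)*(n + 3)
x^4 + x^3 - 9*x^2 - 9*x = x*(x - 3)*(x + 1)*(x + 3)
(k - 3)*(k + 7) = k^2 + 4*k - 21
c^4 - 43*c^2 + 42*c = c*(c - 6)*(c - 1)*(c + 7)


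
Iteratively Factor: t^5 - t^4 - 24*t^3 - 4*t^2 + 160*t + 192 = (t + 3)*(t^4 - 4*t^3 - 12*t^2 + 32*t + 64) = (t + 2)*(t + 3)*(t^3 - 6*t^2 + 32) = (t - 4)*(t + 2)*(t + 3)*(t^2 - 2*t - 8) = (t - 4)*(t + 2)^2*(t + 3)*(t - 4)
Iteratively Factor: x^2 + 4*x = (x + 4)*(x)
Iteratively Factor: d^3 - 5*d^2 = (d - 5)*(d^2) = d*(d - 5)*(d)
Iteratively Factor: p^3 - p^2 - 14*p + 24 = (p - 3)*(p^2 + 2*p - 8) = (p - 3)*(p - 2)*(p + 4)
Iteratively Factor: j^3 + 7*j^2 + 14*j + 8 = (j + 4)*(j^2 + 3*j + 2) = (j + 1)*(j + 4)*(j + 2)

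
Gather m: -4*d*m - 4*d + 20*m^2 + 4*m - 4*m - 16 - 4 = -4*d*m - 4*d + 20*m^2 - 20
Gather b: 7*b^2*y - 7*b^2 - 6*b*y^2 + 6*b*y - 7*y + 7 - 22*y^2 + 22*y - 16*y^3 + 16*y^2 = b^2*(7*y - 7) + b*(-6*y^2 + 6*y) - 16*y^3 - 6*y^2 + 15*y + 7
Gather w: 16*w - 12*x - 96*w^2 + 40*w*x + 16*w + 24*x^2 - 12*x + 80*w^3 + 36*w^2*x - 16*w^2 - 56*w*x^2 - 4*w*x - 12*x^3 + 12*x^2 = 80*w^3 + w^2*(36*x - 112) + w*(-56*x^2 + 36*x + 32) - 12*x^3 + 36*x^2 - 24*x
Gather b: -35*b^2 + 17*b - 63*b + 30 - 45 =-35*b^2 - 46*b - 15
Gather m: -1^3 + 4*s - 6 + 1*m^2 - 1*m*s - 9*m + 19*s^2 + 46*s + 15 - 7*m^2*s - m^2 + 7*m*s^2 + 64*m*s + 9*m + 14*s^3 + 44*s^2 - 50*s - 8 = -7*m^2*s + m*(7*s^2 + 63*s) + 14*s^3 + 63*s^2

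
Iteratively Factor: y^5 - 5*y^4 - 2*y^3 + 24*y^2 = (y + 2)*(y^4 - 7*y^3 + 12*y^2) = (y - 4)*(y + 2)*(y^3 - 3*y^2) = y*(y - 4)*(y + 2)*(y^2 - 3*y) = y*(y - 4)*(y - 3)*(y + 2)*(y)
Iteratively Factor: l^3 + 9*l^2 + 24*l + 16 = (l + 1)*(l^2 + 8*l + 16) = (l + 1)*(l + 4)*(l + 4)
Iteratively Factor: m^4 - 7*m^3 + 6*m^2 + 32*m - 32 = (m - 1)*(m^3 - 6*m^2 + 32) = (m - 4)*(m - 1)*(m^2 - 2*m - 8) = (m - 4)^2*(m - 1)*(m + 2)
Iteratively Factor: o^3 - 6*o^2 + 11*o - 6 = (o - 1)*(o^2 - 5*o + 6) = (o - 3)*(o - 1)*(o - 2)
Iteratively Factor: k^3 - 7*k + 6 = (k - 2)*(k^2 + 2*k - 3) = (k - 2)*(k - 1)*(k + 3)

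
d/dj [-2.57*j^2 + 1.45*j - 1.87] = 1.45 - 5.14*j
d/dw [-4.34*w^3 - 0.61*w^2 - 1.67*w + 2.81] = -13.02*w^2 - 1.22*w - 1.67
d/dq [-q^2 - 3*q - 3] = -2*q - 3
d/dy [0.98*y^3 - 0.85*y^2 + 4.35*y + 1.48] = 2.94*y^2 - 1.7*y + 4.35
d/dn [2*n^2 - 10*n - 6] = 4*n - 10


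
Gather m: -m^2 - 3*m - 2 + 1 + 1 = -m^2 - 3*m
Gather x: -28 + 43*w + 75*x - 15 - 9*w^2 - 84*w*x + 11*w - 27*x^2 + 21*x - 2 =-9*w^2 + 54*w - 27*x^2 + x*(96 - 84*w) - 45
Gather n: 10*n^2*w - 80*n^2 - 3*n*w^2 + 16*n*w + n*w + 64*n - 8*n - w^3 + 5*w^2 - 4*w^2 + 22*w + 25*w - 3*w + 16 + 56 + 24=n^2*(10*w - 80) + n*(-3*w^2 + 17*w + 56) - w^3 + w^2 + 44*w + 96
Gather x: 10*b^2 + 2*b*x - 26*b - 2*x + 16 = 10*b^2 - 26*b + x*(2*b - 2) + 16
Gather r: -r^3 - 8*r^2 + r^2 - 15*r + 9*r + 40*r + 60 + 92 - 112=-r^3 - 7*r^2 + 34*r + 40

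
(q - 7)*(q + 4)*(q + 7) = q^3 + 4*q^2 - 49*q - 196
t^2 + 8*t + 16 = (t + 4)^2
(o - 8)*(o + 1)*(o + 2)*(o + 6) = o^4 + o^3 - 52*o^2 - 148*o - 96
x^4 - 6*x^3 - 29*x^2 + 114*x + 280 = (x - 7)*(x - 5)*(x + 2)*(x + 4)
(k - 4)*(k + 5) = k^2 + k - 20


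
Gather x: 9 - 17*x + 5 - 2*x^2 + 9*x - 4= -2*x^2 - 8*x + 10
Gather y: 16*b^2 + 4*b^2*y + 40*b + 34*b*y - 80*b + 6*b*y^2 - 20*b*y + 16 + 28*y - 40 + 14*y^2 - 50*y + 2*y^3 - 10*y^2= 16*b^2 - 40*b + 2*y^3 + y^2*(6*b + 4) + y*(4*b^2 + 14*b - 22) - 24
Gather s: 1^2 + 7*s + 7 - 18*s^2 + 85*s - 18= -18*s^2 + 92*s - 10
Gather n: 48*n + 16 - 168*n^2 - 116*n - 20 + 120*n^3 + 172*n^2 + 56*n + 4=120*n^3 + 4*n^2 - 12*n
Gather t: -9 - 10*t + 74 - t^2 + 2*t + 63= -t^2 - 8*t + 128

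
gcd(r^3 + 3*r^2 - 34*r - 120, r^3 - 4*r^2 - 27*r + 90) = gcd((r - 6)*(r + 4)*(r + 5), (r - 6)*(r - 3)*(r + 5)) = r^2 - r - 30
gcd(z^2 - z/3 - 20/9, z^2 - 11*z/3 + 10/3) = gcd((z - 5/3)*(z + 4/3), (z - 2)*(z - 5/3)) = z - 5/3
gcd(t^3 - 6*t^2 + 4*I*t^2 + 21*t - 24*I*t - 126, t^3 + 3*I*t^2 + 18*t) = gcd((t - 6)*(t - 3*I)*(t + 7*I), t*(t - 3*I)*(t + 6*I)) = t - 3*I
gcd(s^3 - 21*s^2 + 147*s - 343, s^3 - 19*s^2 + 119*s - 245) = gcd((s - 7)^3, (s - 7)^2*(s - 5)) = s^2 - 14*s + 49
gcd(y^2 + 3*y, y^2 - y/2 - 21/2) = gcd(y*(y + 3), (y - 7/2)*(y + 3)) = y + 3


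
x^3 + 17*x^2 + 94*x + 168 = (x + 4)*(x + 6)*(x + 7)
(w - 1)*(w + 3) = w^2 + 2*w - 3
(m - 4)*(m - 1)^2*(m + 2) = m^4 - 4*m^3 - 3*m^2 + 14*m - 8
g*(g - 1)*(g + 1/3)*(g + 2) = g^4 + 4*g^3/3 - 5*g^2/3 - 2*g/3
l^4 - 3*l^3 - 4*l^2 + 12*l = l*(l - 3)*(l - 2)*(l + 2)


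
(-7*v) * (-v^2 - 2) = 7*v^3 + 14*v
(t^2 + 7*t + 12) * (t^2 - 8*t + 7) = t^4 - t^3 - 37*t^2 - 47*t + 84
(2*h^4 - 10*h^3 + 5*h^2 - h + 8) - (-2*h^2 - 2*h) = 2*h^4 - 10*h^3 + 7*h^2 + h + 8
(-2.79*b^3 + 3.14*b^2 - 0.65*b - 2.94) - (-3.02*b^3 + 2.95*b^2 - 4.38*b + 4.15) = 0.23*b^3 + 0.19*b^2 + 3.73*b - 7.09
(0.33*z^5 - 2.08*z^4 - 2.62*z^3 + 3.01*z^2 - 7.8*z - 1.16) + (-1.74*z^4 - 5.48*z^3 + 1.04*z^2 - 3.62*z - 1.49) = 0.33*z^5 - 3.82*z^4 - 8.1*z^3 + 4.05*z^2 - 11.42*z - 2.65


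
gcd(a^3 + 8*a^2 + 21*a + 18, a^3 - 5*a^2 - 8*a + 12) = a + 2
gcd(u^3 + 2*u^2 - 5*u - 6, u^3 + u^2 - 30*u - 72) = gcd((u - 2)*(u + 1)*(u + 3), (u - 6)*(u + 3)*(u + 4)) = u + 3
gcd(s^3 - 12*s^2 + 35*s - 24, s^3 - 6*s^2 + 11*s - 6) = s^2 - 4*s + 3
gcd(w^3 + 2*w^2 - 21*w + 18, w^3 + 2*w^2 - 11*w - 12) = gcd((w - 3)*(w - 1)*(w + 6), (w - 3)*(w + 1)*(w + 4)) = w - 3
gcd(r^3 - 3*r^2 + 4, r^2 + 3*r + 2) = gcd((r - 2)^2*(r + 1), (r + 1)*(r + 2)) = r + 1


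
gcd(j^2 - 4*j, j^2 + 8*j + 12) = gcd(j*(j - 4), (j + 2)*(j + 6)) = 1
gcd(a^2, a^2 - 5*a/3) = a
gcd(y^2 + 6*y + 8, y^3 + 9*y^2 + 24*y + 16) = y + 4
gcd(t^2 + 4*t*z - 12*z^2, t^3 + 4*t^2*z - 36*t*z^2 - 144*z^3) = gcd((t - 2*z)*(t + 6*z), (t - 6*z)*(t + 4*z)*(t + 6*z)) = t + 6*z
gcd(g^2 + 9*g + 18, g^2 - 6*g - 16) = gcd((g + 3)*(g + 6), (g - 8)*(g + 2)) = 1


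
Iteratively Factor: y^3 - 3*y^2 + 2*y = (y - 2)*(y^2 - y) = (y - 2)*(y - 1)*(y)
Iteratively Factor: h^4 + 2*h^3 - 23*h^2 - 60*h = (h - 5)*(h^3 + 7*h^2 + 12*h) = h*(h - 5)*(h^2 + 7*h + 12) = h*(h - 5)*(h + 4)*(h + 3)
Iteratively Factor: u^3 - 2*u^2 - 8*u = (u)*(u^2 - 2*u - 8) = u*(u + 2)*(u - 4)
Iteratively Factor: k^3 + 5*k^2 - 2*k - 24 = (k + 3)*(k^2 + 2*k - 8) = (k + 3)*(k + 4)*(k - 2)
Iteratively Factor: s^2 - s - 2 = (s + 1)*(s - 2)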